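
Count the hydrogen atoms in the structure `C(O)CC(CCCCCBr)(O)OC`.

Hydrogens are implicit in SMILES; fill each atom to its normal valence:
  7 × C: 2 H each → 14
  2 × O: 1 H each → 2
  1 × Br: no H
  1 × C: 3 H
  1 × C: no H
  1 × O: no H
  Total hydrogens = 19.

19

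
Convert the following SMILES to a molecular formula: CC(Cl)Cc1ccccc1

Heavy atoms from the SMILES: 9 C, 1 Cl.
Implicit hydrogens by atom environment:
  5 × C (aromatic): 1 H each → 5
  1 × C: 3 H
  1 × C: 2 H
  1 × C: 1 H
  1 × C (aromatic): no H
  1 × Cl: no H
  Total hydrogens = 11.
Molecular formula: C9H11Cl

C9H11Cl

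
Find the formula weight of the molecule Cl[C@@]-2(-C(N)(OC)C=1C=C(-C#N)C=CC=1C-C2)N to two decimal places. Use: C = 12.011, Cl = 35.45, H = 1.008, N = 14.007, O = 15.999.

251.71

Molecular formula: C12H14ClN3O.
M = 12×12.011 + 1×35.45 + 14×1.008 + 3×14.007 + 1×15.999 = 251.71 g/mol.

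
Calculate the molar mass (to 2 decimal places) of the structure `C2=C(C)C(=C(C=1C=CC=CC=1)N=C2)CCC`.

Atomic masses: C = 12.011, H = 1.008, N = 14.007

211.31

Molecular formula: C15H17N.
M = 15×12.011 + 17×1.008 + 1×14.007 = 211.31 g/mol.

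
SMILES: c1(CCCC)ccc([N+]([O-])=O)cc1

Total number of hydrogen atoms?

13

Hydrogens are implicit in SMILES; fill each atom to its normal valence:
  4 × C (aromatic): 1 H each → 4
  3 × C: 2 H each → 6
  2 × C (aromatic): no H
  1 × C: 3 H
  1 × N (charge +1): no H
  1 × O: no H
  1 × O (charge -1): no H
  Total hydrogens = 13.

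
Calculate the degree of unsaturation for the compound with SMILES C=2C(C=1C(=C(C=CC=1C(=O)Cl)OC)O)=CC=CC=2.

9

Molecular formula from the SMILES: C14H11ClO3.
DoU = (2C + 2 + N − H − X)/2 = (2·14 + 2 + 0 − 11 − 1)/2 = 18/2 = 9.
(Structurally: 2 ring(s) + 7 π bond(s) = 9.)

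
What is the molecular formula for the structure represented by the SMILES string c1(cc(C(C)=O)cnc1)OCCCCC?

Heavy atoms from the SMILES: 12 C, 1 N, 2 O.
Implicit hydrogens by atom environment:
  4 × C: 2 H each → 8
  3 × C (aromatic): 1 H each → 3
  2 × C: 3 H each → 6
  2 × C (aromatic): no H
  2 × O: no H
  1 × C: no H
  1 × N (aromatic): no H
  Total hydrogens = 17.
Molecular formula: C12H17NO2

C12H17NO2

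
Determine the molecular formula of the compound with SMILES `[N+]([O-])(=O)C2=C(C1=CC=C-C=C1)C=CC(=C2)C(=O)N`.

Heavy atoms from the SMILES: 13 C, 2 N, 3 O.
Implicit hydrogens by atom environment:
  8 × C (aromatic): 1 H each → 8
  4 × C (aromatic): no H
  2 × O: no H
  1 × C: no H
  1 × N: 2 H
  1 × N (charge +1): no H
  1 × O (charge -1): no H
  Total hydrogens = 10.
Molecular formula: C13H10N2O3

C13H10N2O3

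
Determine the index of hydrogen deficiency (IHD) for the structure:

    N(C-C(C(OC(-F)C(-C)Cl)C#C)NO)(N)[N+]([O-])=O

Molecular formula from the SMILES: C8H14ClFN4O4.
DoU = (2C + 2 + N − H − X)/2 = (2·8 + 2 + 4 − 14 − 2)/2 = 6/2 = 3.
(Structurally: 0 ring(s) + 3 π bond(s) = 3.)

3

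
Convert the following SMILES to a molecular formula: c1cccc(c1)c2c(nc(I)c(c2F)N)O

Heavy atoms from the SMILES: 11 C, 1 F, 1 I, 2 N, 1 O.
Implicit hydrogens by atom environment:
  6 × C (aromatic): no H
  5 × C (aromatic): 1 H each → 5
  1 × F: no H
  1 × I: no H
  1 × N: 2 H
  1 × N (aromatic): no H
  1 × O: 1 H
  Total hydrogens = 8.
Molecular formula: C11H8FIN2O

C11H8FIN2O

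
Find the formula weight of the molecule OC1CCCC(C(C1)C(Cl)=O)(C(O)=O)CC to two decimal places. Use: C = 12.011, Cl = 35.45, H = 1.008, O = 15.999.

248.70

Molecular formula: C11H17ClO4.
M = 11×12.011 + 1×35.45 + 17×1.008 + 4×15.999 = 248.70 g/mol.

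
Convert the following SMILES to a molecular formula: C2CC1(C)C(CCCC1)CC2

Heavy atoms from the SMILES: 11 C.
Implicit hydrogens by atom environment:
  8 × C: 2 H each → 16
  1 × C: 3 H
  1 × C: 1 H
  1 × C: no H
  Total hydrogens = 20.
Molecular formula: C11H20

C11H20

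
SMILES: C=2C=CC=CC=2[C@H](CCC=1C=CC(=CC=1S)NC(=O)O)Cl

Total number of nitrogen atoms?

1

The symbol for nitrogen appears 1 time in the SMILES.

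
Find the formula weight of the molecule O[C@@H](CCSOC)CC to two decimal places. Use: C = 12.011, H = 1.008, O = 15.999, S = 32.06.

Molecular formula: C6H14O2S.
M = 6×12.011 + 14×1.008 + 2×15.999 + 1×32.06 = 150.24 g/mol.

150.24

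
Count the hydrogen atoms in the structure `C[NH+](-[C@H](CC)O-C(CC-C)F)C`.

Hydrogens are implicit in SMILES; fill each atom to its normal valence:
  4 × C: 3 H each → 12
  3 × C: 2 H each → 6
  2 × C: 1 H each → 2
  1 × F: no H
  1 × N (charge +1): 1 H
  1 × O: no H
  Total hydrogens = 21.

21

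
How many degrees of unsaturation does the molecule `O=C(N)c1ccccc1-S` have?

5

Molecular formula from the SMILES: C7H7NOS.
DoU = (2C + 2 + N − H − X)/2 = (2·7 + 2 + 1 − 7 − 0)/2 = 10/2 = 5.
(Structurally: 1 ring(s) + 4 π bond(s) = 5.)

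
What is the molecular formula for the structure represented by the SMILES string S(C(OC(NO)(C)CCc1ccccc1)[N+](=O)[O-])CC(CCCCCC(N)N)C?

Heavy atoms from the SMILES: 20 C, 4 N, 4 O, 1 S.
Implicit hydrogens by atom environment:
  8 × C: 2 H each → 16
  5 × C (aromatic): 1 H each → 5
  3 × C: 1 H each → 3
  2 × C: 3 H each → 6
  2 × N: 2 H each → 4
  2 × O: no H
  1 × C: no H
  1 × C (aromatic): no H
  1 × N: 1 H
  1 × N (charge +1): no H
  1 × O: 1 H
  1 × O (charge -1): no H
  1 × S: no H
  Total hydrogens = 36.
Molecular formula: C20H36N4O4S

C20H36N4O4S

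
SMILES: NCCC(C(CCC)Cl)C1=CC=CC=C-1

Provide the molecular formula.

Heavy atoms from the SMILES: 13 C, 1 Cl, 1 N.
Implicit hydrogens by atom environment:
  5 × C (aromatic): 1 H each → 5
  4 × C: 2 H each → 8
  2 × C: 1 H each → 2
  1 × C: 3 H
  1 × C (aromatic): no H
  1 × Cl: no H
  1 × N: 2 H
  Total hydrogens = 20.
Molecular formula: C13H20ClN

C13H20ClN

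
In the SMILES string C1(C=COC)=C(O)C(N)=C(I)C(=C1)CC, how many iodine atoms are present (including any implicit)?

1

The symbol for iodine appears 1 time in the SMILES.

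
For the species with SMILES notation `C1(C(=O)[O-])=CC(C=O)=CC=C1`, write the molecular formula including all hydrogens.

Heavy atoms from the SMILES: 8 C, 3 O.
Implicit hydrogens by atom environment:
  4 × C (aromatic): 1 H each → 4
  2 × C (aromatic): no H
  2 × O: no H
  1 × C: 1 H
  1 × C: no H
  1 × O (charge -1): no H
  Total hydrogens = 5.
Net charge -1.
Molecular formula: C8H5O3-

C8H5O3-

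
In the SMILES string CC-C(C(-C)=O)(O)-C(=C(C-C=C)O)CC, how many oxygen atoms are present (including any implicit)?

The symbol for oxygen appears 3 times in the SMILES.

3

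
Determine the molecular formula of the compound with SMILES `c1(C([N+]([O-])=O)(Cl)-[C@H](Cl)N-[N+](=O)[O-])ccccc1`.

Heavy atoms from the SMILES: 8 C, 2 Cl, 3 N, 4 O.
Implicit hydrogens by atom environment:
  5 × C (aromatic): 1 H each → 5
  2 × Cl: no H
  2 × N (charge +1): no H
  2 × O: no H
  2 × O (charge -1): no H
  1 × C: 1 H
  1 × C: no H
  1 × C (aromatic): no H
  1 × N: 1 H
  Total hydrogens = 7.
Molecular formula: C8H7Cl2N3O4

C8H7Cl2N3O4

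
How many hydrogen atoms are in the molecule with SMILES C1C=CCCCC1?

12

Hydrogens are implicit in SMILES; fill each atom to its normal valence:
  5 × C: 2 H each → 10
  2 × C: 1 H each → 2
  Total hydrogens = 12.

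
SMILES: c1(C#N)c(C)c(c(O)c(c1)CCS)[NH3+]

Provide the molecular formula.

C10H13N2OS+

Heavy atoms from the SMILES: 10 C, 2 N, 1 O, 1 S.
Implicit hydrogens by atom environment:
  5 × C (aromatic): no H
  2 × C: 2 H each → 4
  1 × C: 3 H
  1 × C (aromatic): 1 H
  1 × C: no H
  1 × N (charge +1): 3 H
  1 × N: no H
  1 × O: 1 H
  1 × S: 1 H
  Total hydrogens = 13.
Net charge +1.
Molecular formula: C10H13N2OS+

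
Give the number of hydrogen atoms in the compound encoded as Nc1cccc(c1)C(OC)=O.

Hydrogens are implicit in SMILES; fill each atom to its normal valence:
  4 × C (aromatic): 1 H each → 4
  2 × C (aromatic): no H
  2 × O: no H
  1 × C: 3 H
  1 × C: no H
  1 × N: 2 H
  Total hydrogens = 9.

9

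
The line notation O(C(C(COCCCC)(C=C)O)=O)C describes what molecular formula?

C10H18O4

Heavy atoms from the SMILES: 10 C, 4 O.
Implicit hydrogens by atom environment:
  5 × C: 2 H each → 10
  3 × O: no H
  2 × C: 3 H each → 6
  2 × C: no H
  1 × C: 1 H
  1 × O: 1 H
  Total hydrogens = 18.
Molecular formula: C10H18O4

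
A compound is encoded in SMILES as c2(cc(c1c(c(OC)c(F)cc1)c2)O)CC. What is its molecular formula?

Heavy atoms from the SMILES: 13 C, 1 F, 2 O.
Implicit hydrogens by atom environment:
  6 × C (aromatic): no H
  4 × C (aromatic): 1 H each → 4
  2 × C: 3 H each → 6
  1 × C: 2 H
  1 × F: no H
  1 × O: 1 H
  1 × O: no H
  Total hydrogens = 13.
Molecular formula: C13H13FO2

C13H13FO2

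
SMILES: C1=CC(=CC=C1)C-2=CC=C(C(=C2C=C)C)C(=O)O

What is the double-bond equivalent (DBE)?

Molecular formula from the SMILES: C16H14O2.
DoU = (2C + 2 + N − H − X)/2 = (2·16 + 2 + 0 − 14 − 0)/2 = 20/2 = 10.
(Structurally: 2 ring(s) + 8 π bond(s) = 10.)

10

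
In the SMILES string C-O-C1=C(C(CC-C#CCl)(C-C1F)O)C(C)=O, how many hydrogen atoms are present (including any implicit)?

Hydrogens are implicit in SMILES; fill each atom to its normal valence:
  6 × C: no H
  3 × C: 2 H each → 6
  2 × C: 3 H each → 6
  2 × O: no H
  1 × C: 1 H
  1 × Cl: no H
  1 × F: no H
  1 × O: 1 H
  Total hydrogens = 14.

14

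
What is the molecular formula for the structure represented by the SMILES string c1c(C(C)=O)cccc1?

C8H8O

Heavy atoms from the SMILES: 8 C, 1 O.
Implicit hydrogens by atom environment:
  5 × C (aromatic): 1 H each → 5
  1 × C: 3 H
  1 × C (aromatic): no H
  1 × C: no H
  1 × O: no H
  Total hydrogens = 8.
Molecular formula: C8H8O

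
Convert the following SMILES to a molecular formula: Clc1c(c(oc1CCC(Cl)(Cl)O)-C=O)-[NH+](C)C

Heavy atoms from the SMILES: 10 C, 3 Cl, 1 N, 3 O.
Implicit hydrogens by atom environment:
  4 × C (aromatic): no H
  3 × Cl: no H
  2 × C: 3 H each → 6
  2 × C: 2 H each → 4
  1 × C: 1 H
  1 × C: no H
  1 × N (charge +1): 1 H
  1 × O: 1 H
  1 × O (aromatic): no H
  1 × O: no H
  Total hydrogens = 13.
Net charge +1.
Molecular formula: C10H13Cl3NO3+

C10H13Cl3NO3+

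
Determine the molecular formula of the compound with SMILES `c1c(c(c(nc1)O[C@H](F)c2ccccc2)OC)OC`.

C14H14FNO3

Heavy atoms from the SMILES: 14 C, 1 F, 1 N, 3 O.
Implicit hydrogens by atom environment:
  7 × C (aromatic): 1 H each → 7
  4 × C (aromatic): no H
  3 × O: no H
  2 × C: 3 H each → 6
  1 × C: 1 H
  1 × F: no H
  1 × N (aromatic): no H
  Total hydrogens = 14.
Molecular formula: C14H14FNO3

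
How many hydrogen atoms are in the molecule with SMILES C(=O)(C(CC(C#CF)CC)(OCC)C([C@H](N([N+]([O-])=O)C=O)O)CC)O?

Hydrogens are implicit in SMILES; fill each atom to its normal valence:
  4 × C: 2 H each → 8
  4 × C: 1 H each → 4
  4 × C: no H
  4 × O: no H
  3 × C: 3 H each → 9
  2 × O: 1 H each → 2
  1 × F: no H
  1 × N: no H
  1 × N (charge +1): no H
  1 × O (charge -1): no H
  Total hydrogens = 23.

23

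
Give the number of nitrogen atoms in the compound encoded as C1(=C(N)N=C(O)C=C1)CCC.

The symbol for nitrogen appears 2 times in the SMILES.

2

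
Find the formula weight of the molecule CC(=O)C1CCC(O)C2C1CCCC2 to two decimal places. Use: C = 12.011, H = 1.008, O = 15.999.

Molecular formula: C12H20O2.
M = 12×12.011 + 20×1.008 + 2×15.999 = 196.29 g/mol.

196.29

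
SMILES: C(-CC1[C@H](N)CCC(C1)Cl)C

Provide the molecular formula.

Heavy atoms from the SMILES: 9 C, 1 Cl, 1 N.
Implicit hydrogens by atom environment:
  5 × C: 2 H each → 10
  3 × C: 1 H each → 3
  1 × C: 3 H
  1 × Cl: no H
  1 × N: 2 H
  Total hydrogens = 18.
Molecular formula: C9H18ClN

C9H18ClN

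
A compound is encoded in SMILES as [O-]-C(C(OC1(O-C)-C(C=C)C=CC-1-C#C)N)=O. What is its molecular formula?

Heavy atoms from the SMILES: 12 C, 1 N, 4 O.
Implicit hydrogens by atom environment:
  7 × C: 1 H each → 7
  3 × C: no H
  3 × O: no H
  1 × C: 3 H
  1 × C: 2 H
  1 × N: 2 H
  1 × O (charge -1): no H
  Total hydrogens = 14.
Net charge -1.
Molecular formula: C12H14NO4-

C12H14NO4-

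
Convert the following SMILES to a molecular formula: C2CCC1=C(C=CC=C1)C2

Heavy atoms from the SMILES: 10 C.
Implicit hydrogens by atom environment:
  4 × C: 2 H each → 8
  4 × C (aromatic): 1 H each → 4
  2 × C (aromatic): no H
  Total hydrogens = 12.
Molecular formula: C10H12

C10H12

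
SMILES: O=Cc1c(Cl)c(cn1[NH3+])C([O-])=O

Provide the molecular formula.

Heavy atoms from the SMILES: 6 C, 1 Cl, 2 N, 3 O.
Implicit hydrogens by atom environment:
  3 × C (aromatic): no H
  2 × O: no H
  1 × C (aromatic): 1 H
  1 × C: 1 H
  1 × C: no H
  1 × Cl: no H
  1 × N (charge +1): 3 H
  1 × N (aromatic): no H
  1 × O (charge -1): no H
  Total hydrogens = 5.
Molecular formula: C6H5ClN2O3

C6H5ClN2O3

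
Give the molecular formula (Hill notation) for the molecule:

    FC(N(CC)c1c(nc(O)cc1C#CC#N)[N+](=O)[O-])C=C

Heavy atoms from the SMILES: 13 C, 1 F, 4 N, 3 O.
Implicit hydrogens by atom environment:
  4 × C (aromatic): no H
  3 × C: no H
  2 × C: 2 H each → 4
  2 × C: 1 H each → 2
  2 × N: no H
  1 × C: 3 H
  1 × C (aromatic): 1 H
  1 × F: no H
  1 × N (aromatic): no H
  1 × N (charge +1): no H
  1 × O: 1 H
  1 × O: no H
  1 × O (charge -1): no H
  Total hydrogens = 11.
Molecular formula: C13H11FN4O3

C13H11FN4O3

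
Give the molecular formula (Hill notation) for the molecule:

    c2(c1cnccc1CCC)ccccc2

C14H15N

Heavy atoms from the SMILES: 14 C, 1 N.
Implicit hydrogens by atom environment:
  8 × C (aromatic): 1 H each → 8
  3 × C (aromatic): no H
  2 × C: 2 H each → 4
  1 × C: 3 H
  1 × N (aromatic): no H
  Total hydrogens = 15.
Molecular formula: C14H15N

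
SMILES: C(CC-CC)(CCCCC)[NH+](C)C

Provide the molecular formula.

Heavy atoms from the SMILES: 12 C, 1 N.
Implicit hydrogens by atom environment:
  7 × C: 2 H each → 14
  4 × C: 3 H each → 12
  1 × C: 1 H
  1 × N (charge +1): 1 H
  Total hydrogens = 28.
Net charge +1.
Molecular formula: C12H28N+

C12H28N+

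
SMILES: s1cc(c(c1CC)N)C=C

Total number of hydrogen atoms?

Hydrogens are implicit in SMILES; fill each atom to its normal valence:
  3 × C (aromatic): no H
  2 × C: 2 H each → 4
  1 × C: 3 H
  1 × C (aromatic): 1 H
  1 × C: 1 H
  1 × N: 2 H
  1 × S (aromatic): no H
  Total hydrogens = 11.

11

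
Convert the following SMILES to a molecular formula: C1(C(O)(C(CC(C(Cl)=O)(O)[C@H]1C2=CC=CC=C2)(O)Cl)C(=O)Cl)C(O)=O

Heavy atoms from the SMILES: 15 C, 3 Cl, 7 O.
Implicit hydrogens by atom environment:
  6 × C: no H
  5 × C (aromatic): 1 H each → 5
  4 × O: 1 H each → 4
  3 × Cl: no H
  3 × O: no H
  2 × C: 1 H each → 2
  1 × C: 2 H
  1 × C (aromatic): no H
  Total hydrogens = 13.
Molecular formula: C15H13Cl3O7

C15H13Cl3O7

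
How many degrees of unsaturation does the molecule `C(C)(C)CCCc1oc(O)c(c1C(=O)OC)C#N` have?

Molecular formula from the SMILES: C13H17NO4.
DoU = (2C + 2 + N − H − X)/2 = (2·13 + 2 + 1 − 17 − 0)/2 = 12/2 = 6.
(Structurally: 1 ring(s) + 5 π bond(s) = 6.)

6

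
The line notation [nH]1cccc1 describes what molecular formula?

Heavy atoms from the SMILES: 4 C, 1 N.
Implicit hydrogens by atom environment:
  4 × C (aromatic): 1 H each → 4
  1 × N (aromatic): 1 H
  Total hydrogens = 5.
Molecular formula: C4H5N

C4H5N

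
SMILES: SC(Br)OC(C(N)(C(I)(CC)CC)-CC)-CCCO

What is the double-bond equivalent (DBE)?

Molecular formula from the SMILES: C13H27BrINO2S.
DoU = (2C + 2 + N − H − X)/2 = (2·13 + 2 + 1 − 27 − 2)/2 = 0/2 = 0.
(Structurally: 0 ring(s) + 0 π bond(s) = 0.)

0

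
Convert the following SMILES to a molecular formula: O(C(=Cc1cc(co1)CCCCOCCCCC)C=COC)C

Heavy atoms from the SMILES: 19 C, 4 O.
Implicit hydrogens by atom environment:
  8 × C: 2 H each → 16
  3 × C: 3 H each → 9
  3 × C: 1 H each → 3
  3 × O: no H
  2 × C (aromatic): 1 H each → 2
  2 × C (aromatic): no H
  1 × C: no H
  1 × O (aromatic): no H
  Total hydrogens = 30.
Molecular formula: C19H30O4

C19H30O4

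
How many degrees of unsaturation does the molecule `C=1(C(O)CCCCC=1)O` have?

2

Molecular formula from the SMILES: C7H12O2.
DoU = (2C + 2 + N − H − X)/2 = (2·7 + 2 + 0 − 12 − 0)/2 = 4/2 = 2.
(Structurally: 1 ring(s) + 1 π bond(s) = 2.)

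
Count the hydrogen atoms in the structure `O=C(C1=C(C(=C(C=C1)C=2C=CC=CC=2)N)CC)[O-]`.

Hydrogens are implicit in SMILES; fill each atom to its normal valence:
  7 × C (aromatic): 1 H each → 7
  5 × C (aromatic): no H
  1 × C: 3 H
  1 × C: 2 H
  1 × C: no H
  1 × N: 2 H
  1 × O: no H
  1 × O (charge -1): no H
  Total hydrogens = 14.

14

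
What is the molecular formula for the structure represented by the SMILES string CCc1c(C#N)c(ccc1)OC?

Heavy atoms from the SMILES: 10 C, 1 N, 1 O.
Implicit hydrogens by atom environment:
  3 × C (aromatic): 1 H each → 3
  3 × C (aromatic): no H
  2 × C: 3 H each → 6
  1 × C: 2 H
  1 × C: no H
  1 × N: no H
  1 × O: no H
  Total hydrogens = 11.
Molecular formula: C10H11NO

C10H11NO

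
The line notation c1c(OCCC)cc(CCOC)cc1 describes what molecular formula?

C12H18O2

Heavy atoms from the SMILES: 12 C, 2 O.
Implicit hydrogens by atom environment:
  4 × C: 2 H each → 8
  4 × C (aromatic): 1 H each → 4
  2 × C: 3 H each → 6
  2 × C (aromatic): no H
  2 × O: no H
  Total hydrogens = 18.
Molecular formula: C12H18O2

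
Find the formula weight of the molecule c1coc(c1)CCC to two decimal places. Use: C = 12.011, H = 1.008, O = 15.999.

110.16

Molecular formula: C7H10O.
M = 7×12.011 + 10×1.008 + 1×15.999 = 110.16 g/mol.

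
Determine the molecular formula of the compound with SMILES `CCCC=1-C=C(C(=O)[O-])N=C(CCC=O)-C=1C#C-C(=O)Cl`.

Heavy atoms from the SMILES: 15 C, 1 Cl, 1 N, 4 O.
Implicit hydrogens by atom environment:
  4 × C: 2 H each → 8
  4 × C (aromatic): no H
  4 × C: no H
  3 × O: no H
  1 × C: 3 H
  1 × C (aromatic): 1 H
  1 × C: 1 H
  1 × Cl: no H
  1 × N (aromatic): no H
  1 × O (charge -1): no H
  Total hydrogens = 13.
Net charge -1.
Molecular formula: C15H13ClNO4-

C15H13ClNO4-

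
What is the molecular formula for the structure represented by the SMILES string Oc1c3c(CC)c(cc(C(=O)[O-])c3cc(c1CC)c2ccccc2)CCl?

Heavy atoms from the SMILES: 22 C, 1 Cl, 3 O.
Implicit hydrogens by atom environment:
  9 × C (aromatic): no H
  7 × C (aromatic): 1 H each → 7
  3 × C: 2 H each → 6
  2 × C: 3 H each → 6
  1 × C: no H
  1 × Cl: no H
  1 × O: 1 H
  1 × O: no H
  1 × O (charge -1): no H
  Total hydrogens = 20.
Net charge -1.
Molecular formula: C22H20ClO3-

C22H20ClO3-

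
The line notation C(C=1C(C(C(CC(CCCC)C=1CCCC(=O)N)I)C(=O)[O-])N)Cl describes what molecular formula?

C17H27ClIN2O3-

Heavy atoms from the SMILES: 17 C, 1 Cl, 1 I, 2 N, 3 O.
Implicit hydrogens by atom environment:
  8 × C: 2 H each → 16
  4 × C: 1 H each → 4
  4 × C: no H
  2 × N: 2 H each → 4
  2 × O: no H
  1 × C: 3 H
  1 × Cl: no H
  1 × I: no H
  1 × O (charge -1): no H
  Total hydrogens = 27.
Net charge -1.
Molecular formula: C17H27ClIN2O3-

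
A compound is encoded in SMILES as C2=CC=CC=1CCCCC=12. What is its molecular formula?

C10H12

Heavy atoms from the SMILES: 10 C.
Implicit hydrogens by atom environment:
  4 × C: 2 H each → 8
  4 × C (aromatic): 1 H each → 4
  2 × C (aromatic): no H
  Total hydrogens = 12.
Molecular formula: C10H12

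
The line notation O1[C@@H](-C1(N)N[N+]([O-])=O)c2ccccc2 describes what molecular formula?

Heavy atoms from the SMILES: 8 C, 3 N, 3 O.
Implicit hydrogens by atom environment:
  5 × C (aromatic): 1 H each → 5
  2 × O: no H
  1 × C: 1 H
  1 × C: no H
  1 × C (aromatic): no H
  1 × N: 2 H
  1 × N: 1 H
  1 × N (charge +1): no H
  1 × O (charge -1): no H
  Total hydrogens = 9.
Molecular formula: C8H9N3O3

C8H9N3O3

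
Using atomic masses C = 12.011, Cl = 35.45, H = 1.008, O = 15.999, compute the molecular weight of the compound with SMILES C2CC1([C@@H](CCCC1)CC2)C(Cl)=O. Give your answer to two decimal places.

200.71

Molecular formula: C11H17ClO.
M = 11×12.011 + 1×35.45 + 17×1.008 + 1×15.999 = 200.71 g/mol.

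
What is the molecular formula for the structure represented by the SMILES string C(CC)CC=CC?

Heavy atoms from the SMILES: 7 C.
Implicit hydrogens by atom environment:
  3 × C: 2 H each → 6
  2 × C: 3 H each → 6
  2 × C: 1 H each → 2
  Total hydrogens = 14.
Molecular formula: C7H14

C7H14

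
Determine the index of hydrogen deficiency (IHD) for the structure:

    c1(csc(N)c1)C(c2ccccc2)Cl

7

Molecular formula from the SMILES: C11H10ClNS.
DoU = (2C + 2 + N − H − X)/2 = (2·11 + 2 + 1 − 10 − 1)/2 = 14/2 = 7.
(Structurally: 2 ring(s) + 5 π bond(s) = 7.)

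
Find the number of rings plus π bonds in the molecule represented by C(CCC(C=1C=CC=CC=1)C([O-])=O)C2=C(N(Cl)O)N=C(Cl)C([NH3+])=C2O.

9

Molecular formula from the SMILES: C16H17Cl2N3O4.
DoU = (2C + 2 + N − H − X)/2 = (2·16 + 2 + 3 − 17 − 2)/2 = 18/2 = 9.
(Structurally: 2 ring(s) + 7 π bond(s) = 9.)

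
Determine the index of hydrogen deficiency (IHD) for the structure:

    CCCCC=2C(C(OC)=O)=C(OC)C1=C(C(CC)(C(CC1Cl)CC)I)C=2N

6

Molecular formula from the SMILES: C21H31ClINO3.
DoU = (2C + 2 + N − H − X)/2 = (2·21 + 2 + 1 − 31 − 2)/2 = 12/2 = 6.
(Structurally: 2 ring(s) + 4 π bond(s) = 6.)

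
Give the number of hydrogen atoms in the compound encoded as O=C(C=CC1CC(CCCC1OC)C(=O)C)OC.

22

Hydrogens are implicit in SMILES; fill each atom to its normal valence:
  5 × C: 1 H each → 5
  4 × C: 2 H each → 8
  4 × O: no H
  3 × C: 3 H each → 9
  2 × C: no H
  Total hydrogens = 22.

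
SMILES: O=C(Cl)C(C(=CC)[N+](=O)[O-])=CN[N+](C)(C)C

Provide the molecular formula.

Heavy atoms from the SMILES: 9 C, 1 Cl, 3 N, 3 O.
Implicit hydrogens by atom environment:
  4 × C: 3 H each → 12
  3 × C: no H
  2 × C: 1 H each → 2
  2 × N (charge +1): no H
  2 × O: no H
  1 × Cl: no H
  1 × N: 1 H
  1 × O (charge -1): no H
  Total hydrogens = 15.
Net charge +1.
Molecular formula: C9H15ClN3O3+

C9H15ClN3O3+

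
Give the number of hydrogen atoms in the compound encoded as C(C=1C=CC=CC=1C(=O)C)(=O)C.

10

Hydrogens are implicit in SMILES; fill each atom to its normal valence:
  4 × C (aromatic): 1 H each → 4
  2 × C: 3 H each → 6
  2 × C (aromatic): no H
  2 × C: no H
  2 × O: no H
  Total hydrogens = 10.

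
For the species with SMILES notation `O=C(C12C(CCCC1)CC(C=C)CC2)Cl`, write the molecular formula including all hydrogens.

C13H19ClO

Heavy atoms from the SMILES: 13 C, 1 Cl, 1 O.
Implicit hydrogens by atom environment:
  8 × C: 2 H each → 16
  3 × C: 1 H each → 3
  2 × C: no H
  1 × Cl: no H
  1 × O: no H
  Total hydrogens = 19.
Molecular formula: C13H19ClO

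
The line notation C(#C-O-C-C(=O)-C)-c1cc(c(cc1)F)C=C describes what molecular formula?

Heavy atoms from the SMILES: 13 C, 1 F, 2 O.
Implicit hydrogens by atom environment:
  3 × C (aromatic): 1 H each → 3
  3 × C (aromatic): no H
  3 × C: no H
  2 × C: 2 H each → 4
  2 × O: no H
  1 × C: 3 H
  1 × C: 1 H
  1 × F: no H
  Total hydrogens = 11.
Molecular formula: C13H11FO2

C13H11FO2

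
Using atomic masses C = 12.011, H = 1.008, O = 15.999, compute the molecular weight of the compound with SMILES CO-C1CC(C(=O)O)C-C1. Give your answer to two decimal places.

Molecular formula: C7H12O3.
M = 7×12.011 + 12×1.008 + 3×15.999 = 144.17 g/mol.

144.17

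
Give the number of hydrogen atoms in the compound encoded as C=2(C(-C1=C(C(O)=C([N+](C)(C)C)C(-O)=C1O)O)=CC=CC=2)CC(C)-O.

Hydrogens are implicit in SMILES; fill each atom to its normal valence:
  8 × C (aromatic): no H
  5 × O: 1 H each → 5
  4 × C: 3 H each → 12
  4 × C (aromatic): 1 H each → 4
  1 × C: 2 H
  1 × C: 1 H
  1 × N (charge +1): no H
  Total hydrogens = 24.

24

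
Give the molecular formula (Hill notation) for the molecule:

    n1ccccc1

C5H5N

Heavy atoms from the SMILES: 5 C, 1 N.
Implicit hydrogens by atom environment:
  5 × C (aromatic): 1 H each → 5
  1 × N (aromatic): no H
  Total hydrogens = 5.
Molecular formula: C5H5N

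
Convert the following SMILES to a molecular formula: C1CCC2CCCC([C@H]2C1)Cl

C10H17Cl

Heavy atoms from the SMILES: 10 C, 1 Cl.
Implicit hydrogens by atom environment:
  7 × C: 2 H each → 14
  3 × C: 1 H each → 3
  1 × Cl: no H
  Total hydrogens = 17.
Molecular formula: C10H17Cl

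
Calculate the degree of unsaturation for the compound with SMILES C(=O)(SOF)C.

Molecular formula from the SMILES: C2H3FO2S.
DoU = (2C + 2 + N − H − X)/2 = (2·2 + 2 + 0 − 3 − 1)/2 = 2/2 = 1.
(Structurally: 0 ring(s) + 1 π bond(s) = 1.)

1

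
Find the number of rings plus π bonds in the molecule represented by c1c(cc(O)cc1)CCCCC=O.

5

Molecular formula from the SMILES: C11H14O2.
DoU = (2C + 2 + N − H − X)/2 = (2·11 + 2 + 0 − 14 − 0)/2 = 10/2 = 5.
(Structurally: 1 ring(s) + 4 π bond(s) = 5.)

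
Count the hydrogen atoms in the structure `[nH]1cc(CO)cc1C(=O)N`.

Hydrogens are implicit in SMILES; fill each atom to its normal valence:
  2 × C (aromatic): 1 H each → 2
  2 × C (aromatic): no H
  1 × C: 2 H
  1 × C: no H
  1 × N: 2 H
  1 × N (aromatic): 1 H
  1 × O: 1 H
  1 × O: no H
  Total hydrogens = 8.

8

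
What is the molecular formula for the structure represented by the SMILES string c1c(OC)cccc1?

Heavy atoms from the SMILES: 7 C, 1 O.
Implicit hydrogens by atom environment:
  5 × C (aromatic): 1 H each → 5
  1 × C: 3 H
  1 × C (aromatic): no H
  1 × O: no H
  Total hydrogens = 8.
Molecular formula: C7H8O

C7H8O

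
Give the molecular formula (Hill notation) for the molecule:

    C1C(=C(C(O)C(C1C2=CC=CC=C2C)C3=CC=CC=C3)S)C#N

C20H19NOS

Heavy atoms from the SMILES: 20 C, 1 N, 1 O, 1 S.
Implicit hydrogens by atom environment:
  9 × C (aromatic): 1 H each → 9
  3 × C: 1 H each → 3
  3 × C: no H
  3 × C (aromatic): no H
  1 × C: 3 H
  1 × C: 2 H
  1 × N: no H
  1 × O: 1 H
  1 × S: 1 H
  Total hydrogens = 19.
Molecular formula: C20H19NOS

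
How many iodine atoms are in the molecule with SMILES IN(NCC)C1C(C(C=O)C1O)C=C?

The symbol for iodine appears 1 time in the SMILES.

1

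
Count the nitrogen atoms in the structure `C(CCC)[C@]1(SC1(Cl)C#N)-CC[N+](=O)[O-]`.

The symbol for nitrogen appears 2 times in the SMILES.

2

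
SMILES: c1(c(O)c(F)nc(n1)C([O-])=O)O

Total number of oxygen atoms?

The symbol for oxygen appears 4 times in the SMILES.

4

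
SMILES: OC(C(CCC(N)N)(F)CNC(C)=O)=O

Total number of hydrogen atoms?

16

Hydrogens are implicit in SMILES; fill each atom to its normal valence:
  3 × C: 2 H each → 6
  3 × C: no H
  2 × N: 2 H each → 4
  2 × O: no H
  1 × C: 3 H
  1 × C: 1 H
  1 × F: no H
  1 × N: 1 H
  1 × O: 1 H
  Total hydrogens = 16.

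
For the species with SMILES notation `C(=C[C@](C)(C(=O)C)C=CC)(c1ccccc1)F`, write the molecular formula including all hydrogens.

C15H17FO

Heavy atoms from the SMILES: 15 C, 1 F, 1 O.
Implicit hydrogens by atom environment:
  5 × C (aromatic): 1 H each → 5
  3 × C: 3 H each → 9
  3 × C: 1 H each → 3
  3 × C: no H
  1 × C (aromatic): no H
  1 × F: no H
  1 × O: no H
  Total hydrogens = 17.
Molecular formula: C15H17FO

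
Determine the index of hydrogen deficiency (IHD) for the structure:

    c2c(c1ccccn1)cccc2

8

Molecular formula from the SMILES: C11H9N.
DoU = (2C + 2 + N − H − X)/2 = (2·11 + 2 + 1 − 9 − 0)/2 = 16/2 = 8.
(Structurally: 2 ring(s) + 6 π bond(s) = 8.)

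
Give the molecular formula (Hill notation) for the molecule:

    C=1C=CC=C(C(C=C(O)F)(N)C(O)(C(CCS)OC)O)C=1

Heavy atoms from the SMILES: 14 C, 1 F, 1 N, 4 O, 1 S.
Implicit hydrogens by atom environment:
  5 × C (aromatic): 1 H each → 5
  3 × C: no H
  3 × O: 1 H each → 3
  2 × C: 2 H each → 4
  2 × C: 1 H each → 2
  1 × C: 3 H
  1 × C (aromatic): no H
  1 × F: no H
  1 × N: 2 H
  1 × O: no H
  1 × S: 1 H
  Total hydrogens = 20.
Molecular formula: C14H20FNO4S

C14H20FNO4S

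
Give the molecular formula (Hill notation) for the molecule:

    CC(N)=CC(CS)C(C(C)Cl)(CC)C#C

Heavy atoms from the SMILES: 12 C, 1 Cl, 1 N, 1 S.
Implicit hydrogens by atom environment:
  4 × C: 1 H each → 4
  3 × C: 3 H each → 9
  3 × C: no H
  2 × C: 2 H each → 4
  1 × Cl: no H
  1 × N: 2 H
  1 × S: 1 H
  Total hydrogens = 20.
Molecular formula: C12H20ClNS

C12H20ClNS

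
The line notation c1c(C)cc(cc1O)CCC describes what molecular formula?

C10H14O

Heavy atoms from the SMILES: 10 C, 1 O.
Implicit hydrogens by atom environment:
  3 × C (aromatic): 1 H each → 3
  3 × C (aromatic): no H
  2 × C: 3 H each → 6
  2 × C: 2 H each → 4
  1 × O: 1 H
  Total hydrogens = 14.
Molecular formula: C10H14O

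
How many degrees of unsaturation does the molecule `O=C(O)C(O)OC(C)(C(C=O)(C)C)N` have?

2

Molecular formula from the SMILES: C8H15NO5.
DoU = (2C + 2 + N − H − X)/2 = (2·8 + 2 + 1 − 15 − 0)/2 = 4/2 = 2.
(Structurally: 0 ring(s) + 2 π bond(s) = 2.)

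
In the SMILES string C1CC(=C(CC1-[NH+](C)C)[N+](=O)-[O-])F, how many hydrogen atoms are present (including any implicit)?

14

Hydrogens are implicit in SMILES; fill each atom to its normal valence:
  3 × C: 2 H each → 6
  2 × C: 3 H each → 6
  2 × C: no H
  1 × C: 1 H
  1 × F: no H
  1 × N (charge +1): 1 H
  1 × N (charge +1): no H
  1 × O: no H
  1 × O (charge -1): no H
  Total hydrogens = 14.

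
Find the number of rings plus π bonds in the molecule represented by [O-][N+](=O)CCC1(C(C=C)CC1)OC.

3

Molecular formula from the SMILES: C9H15NO3.
DoU = (2C + 2 + N − H − X)/2 = (2·9 + 2 + 1 − 15 − 0)/2 = 6/2 = 3.
(Structurally: 1 ring(s) + 2 π bond(s) = 3.)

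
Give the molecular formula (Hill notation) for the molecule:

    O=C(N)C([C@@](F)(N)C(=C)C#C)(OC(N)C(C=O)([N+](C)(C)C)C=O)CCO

C16H26FN4O5+

Heavy atoms from the SMILES: 16 C, 1 F, 4 N, 5 O.
Implicit hydrogens by atom environment:
  6 × C: no H
  4 × C: 1 H each → 4
  4 × O: no H
  3 × C: 3 H each → 9
  3 × C: 2 H each → 6
  3 × N: 2 H each → 6
  1 × F: no H
  1 × N (charge +1): no H
  1 × O: 1 H
  Total hydrogens = 26.
Net charge +1.
Molecular formula: C16H26FN4O5+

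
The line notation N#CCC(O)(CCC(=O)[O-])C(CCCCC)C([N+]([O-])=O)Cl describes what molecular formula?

Heavy atoms from the SMILES: 13 C, 1 Cl, 2 N, 5 O.
Implicit hydrogens by atom environment:
  7 × C: 2 H each → 14
  3 × C: no H
  2 × C: 1 H each → 2
  2 × O: no H
  2 × O (charge -1): no H
  1 × C: 3 H
  1 × Cl: no H
  1 × N: no H
  1 × N (charge +1): no H
  1 × O: 1 H
  Total hydrogens = 20.
Net charge -1.
Molecular formula: C13H20ClN2O5-

C13H20ClN2O5-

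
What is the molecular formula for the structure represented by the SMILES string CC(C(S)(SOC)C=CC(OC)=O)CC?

Heavy atoms from the SMILES: 10 C, 3 O, 2 S.
Implicit hydrogens by atom environment:
  4 × C: 3 H each → 12
  3 × C: 1 H each → 3
  3 × O: no H
  2 × C: no H
  1 × C: 2 H
  1 × S: 1 H
  1 × S: no H
  Total hydrogens = 18.
Molecular formula: C10H18O3S2

C10H18O3S2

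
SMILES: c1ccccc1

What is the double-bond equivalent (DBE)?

Molecular formula from the SMILES: C6H6.
DoU = (2C + 2 + N − H − X)/2 = (2·6 + 2 + 0 − 6 − 0)/2 = 8/2 = 4.
(Structurally: 1 ring(s) + 3 π bond(s) = 4.)

4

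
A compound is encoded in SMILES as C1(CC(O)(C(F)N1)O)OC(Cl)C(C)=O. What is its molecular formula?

Heavy atoms from the SMILES: 7 C, 1 Cl, 1 F, 1 N, 4 O.
Implicit hydrogens by atom environment:
  3 × C: 1 H each → 3
  2 × C: no H
  2 × O: 1 H each → 2
  2 × O: no H
  1 × C: 3 H
  1 × C: 2 H
  1 × Cl: no H
  1 × F: no H
  1 × N: 1 H
  Total hydrogens = 11.
Molecular formula: C7H11ClFNO4

C7H11ClFNO4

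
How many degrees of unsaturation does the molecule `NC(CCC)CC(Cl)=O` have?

Molecular formula from the SMILES: C6H12ClNO.
DoU = (2C + 2 + N − H − X)/2 = (2·6 + 2 + 1 − 12 − 1)/2 = 2/2 = 1.
(Structurally: 0 ring(s) + 1 π bond(s) = 1.)

1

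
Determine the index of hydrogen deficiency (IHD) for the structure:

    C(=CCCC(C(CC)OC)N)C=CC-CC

2

Molecular formula from the SMILES: C14H27NO.
DoU = (2C + 2 + N − H − X)/2 = (2·14 + 2 + 1 − 27 − 0)/2 = 4/2 = 2.
(Structurally: 0 ring(s) + 2 π bond(s) = 2.)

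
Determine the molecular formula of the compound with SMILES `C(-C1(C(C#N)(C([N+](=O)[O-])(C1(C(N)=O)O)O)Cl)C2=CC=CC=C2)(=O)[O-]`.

Heavy atoms from the SMILES: 13 C, 1 Cl, 3 N, 7 O.
Implicit hydrogens by atom environment:
  7 × C: no H
  5 × C (aromatic): 1 H each → 5
  3 × O: no H
  2 × O: 1 H each → 2
  2 × O (charge -1): no H
  1 × C (aromatic): no H
  1 × Cl: no H
  1 × N: 2 H
  1 × N (charge +1): no H
  1 × N: no H
  Total hydrogens = 9.
Net charge -1.
Molecular formula: C13H9ClN3O7-

C13H9ClN3O7-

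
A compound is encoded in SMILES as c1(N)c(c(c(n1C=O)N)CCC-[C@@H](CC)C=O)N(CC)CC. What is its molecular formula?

C16H28N4O2

Heavy atoms from the SMILES: 16 C, 4 N, 2 O.
Implicit hydrogens by atom environment:
  6 × C: 2 H each → 12
  4 × C (aromatic): no H
  3 × C: 3 H each → 9
  3 × C: 1 H each → 3
  2 × N: 2 H each → 4
  2 × O: no H
  1 × N (aromatic): no H
  1 × N: no H
  Total hydrogens = 28.
Molecular formula: C16H28N4O2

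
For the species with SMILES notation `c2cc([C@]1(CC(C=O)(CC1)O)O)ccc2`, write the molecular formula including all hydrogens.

C12H14O3

Heavy atoms from the SMILES: 12 C, 3 O.
Implicit hydrogens by atom environment:
  5 × C (aromatic): 1 H each → 5
  3 × C: 2 H each → 6
  2 × C: no H
  2 × O: 1 H each → 2
  1 × C: 1 H
  1 × C (aromatic): no H
  1 × O: no H
  Total hydrogens = 14.
Molecular formula: C12H14O3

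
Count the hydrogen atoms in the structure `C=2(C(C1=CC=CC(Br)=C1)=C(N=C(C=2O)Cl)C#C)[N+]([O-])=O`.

Hydrogens are implicit in SMILES; fill each atom to its normal valence:
  7 × C (aromatic): no H
  4 × C (aromatic): 1 H each → 4
  1 × Br: no H
  1 × C: 1 H
  1 × C: no H
  1 × Cl: no H
  1 × N (aromatic): no H
  1 × N (charge +1): no H
  1 × O: 1 H
  1 × O: no H
  1 × O (charge -1): no H
  Total hydrogens = 6.

6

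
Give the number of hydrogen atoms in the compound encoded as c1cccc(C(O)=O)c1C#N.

5

Hydrogens are implicit in SMILES; fill each atom to its normal valence:
  4 × C (aromatic): 1 H each → 4
  2 × C (aromatic): no H
  2 × C: no H
  1 × N: no H
  1 × O: 1 H
  1 × O: no H
  Total hydrogens = 5.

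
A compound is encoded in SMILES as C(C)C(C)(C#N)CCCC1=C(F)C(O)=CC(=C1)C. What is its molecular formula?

Heavy atoms from the SMILES: 15 C, 1 F, 1 N, 1 O.
Implicit hydrogens by atom environment:
  4 × C: 2 H each → 8
  4 × C (aromatic): no H
  3 × C: 3 H each → 9
  2 × C (aromatic): 1 H each → 2
  2 × C: no H
  1 × F: no H
  1 × N: no H
  1 × O: 1 H
  Total hydrogens = 20.
Molecular formula: C15H20FNO

C15H20FNO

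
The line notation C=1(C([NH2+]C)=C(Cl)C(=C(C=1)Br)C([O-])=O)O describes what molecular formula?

C8H7BrClNO3

Heavy atoms from the SMILES: 1 Br, 8 C, 1 Cl, 1 N, 3 O.
Implicit hydrogens by atom environment:
  5 × C (aromatic): no H
  1 × Br: no H
  1 × C: 3 H
  1 × C (aromatic): 1 H
  1 × C: no H
  1 × Cl: no H
  1 × N (charge +1): 2 H
  1 × O: 1 H
  1 × O: no H
  1 × O (charge -1): no H
  Total hydrogens = 7.
Molecular formula: C8H7BrClNO3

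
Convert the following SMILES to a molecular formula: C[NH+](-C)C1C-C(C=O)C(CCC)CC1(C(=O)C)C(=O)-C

C16H28NO3+

Heavy atoms from the SMILES: 16 C, 1 N, 3 O.
Implicit hydrogens by atom environment:
  5 × C: 3 H each → 15
  4 × C: 2 H each → 8
  4 × C: 1 H each → 4
  3 × C: no H
  3 × O: no H
  1 × N (charge +1): 1 H
  Total hydrogens = 28.
Net charge +1.
Molecular formula: C16H28NO3+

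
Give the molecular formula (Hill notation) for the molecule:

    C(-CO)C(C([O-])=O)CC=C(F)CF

Heavy atoms from the SMILES: 8 C, 2 F, 3 O.
Implicit hydrogens by atom environment:
  4 × C: 2 H each → 8
  2 × C: 1 H each → 2
  2 × C: no H
  2 × F: no H
  1 × O: 1 H
  1 × O: no H
  1 × O (charge -1): no H
  Total hydrogens = 11.
Net charge -1.
Molecular formula: C8H11F2O3-

C8H11F2O3-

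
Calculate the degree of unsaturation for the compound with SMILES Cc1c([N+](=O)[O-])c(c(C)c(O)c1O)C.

5

Molecular formula from the SMILES: C9H11NO4.
DoU = (2C + 2 + N − H − X)/2 = (2·9 + 2 + 1 − 11 − 0)/2 = 10/2 = 5.
(Structurally: 1 ring(s) + 4 π bond(s) = 5.)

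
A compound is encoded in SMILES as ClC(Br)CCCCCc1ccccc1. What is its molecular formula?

C12H16BrCl

Heavy atoms from the SMILES: 1 Br, 12 C, 1 Cl.
Implicit hydrogens by atom environment:
  5 × C: 2 H each → 10
  5 × C (aromatic): 1 H each → 5
  1 × Br: no H
  1 × C: 1 H
  1 × C (aromatic): no H
  1 × Cl: no H
  Total hydrogens = 16.
Molecular formula: C12H16BrCl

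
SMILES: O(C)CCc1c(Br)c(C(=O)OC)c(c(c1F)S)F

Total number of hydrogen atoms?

Hydrogens are implicit in SMILES; fill each atom to its normal valence:
  6 × C (aromatic): no H
  3 × O: no H
  2 × C: 3 H each → 6
  2 × C: 2 H each → 4
  2 × F: no H
  1 × Br: no H
  1 × C: no H
  1 × S: 1 H
  Total hydrogens = 11.

11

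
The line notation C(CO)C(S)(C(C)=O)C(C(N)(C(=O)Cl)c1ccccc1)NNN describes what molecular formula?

C14H21ClN4O3S

Heavy atoms from the SMILES: 14 C, 1 Cl, 4 N, 3 O, 1 S.
Implicit hydrogens by atom environment:
  5 × C (aromatic): 1 H each → 5
  4 × C: no H
  2 × C: 2 H each → 4
  2 × N: 2 H each → 4
  2 × N: 1 H each → 2
  2 × O: no H
  1 × C: 3 H
  1 × C: 1 H
  1 × C (aromatic): no H
  1 × Cl: no H
  1 × O: 1 H
  1 × S: 1 H
  Total hydrogens = 21.
Molecular formula: C14H21ClN4O3S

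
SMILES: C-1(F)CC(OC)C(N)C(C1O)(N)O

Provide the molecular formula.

C7H15FN2O3

Heavy atoms from the SMILES: 7 C, 1 F, 2 N, 3 O.
Implicit hydrogens by atom environment:
  4 × C: 1 H each → 4
  2 × N: 2 H each → 4
  2 × O: 1 H each → 2
  1 × C: 3 H
  1 × C: 2 H
  1 × C: no H
  1 × F: no H
  1 × O: no H
  Total hydrogens = 15.
Molecular formula: C7H15FN2O3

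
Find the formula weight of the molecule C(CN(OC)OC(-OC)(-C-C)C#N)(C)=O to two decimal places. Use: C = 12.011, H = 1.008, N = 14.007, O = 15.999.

216.24

Molecular formula: C9H16N2O4.
M = 9×12.011 + 16×1.008 + 2×14.007 + 4×15.999 = 216.24 g/mol.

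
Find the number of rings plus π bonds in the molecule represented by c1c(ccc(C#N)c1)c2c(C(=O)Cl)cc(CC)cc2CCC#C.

Molecular formula from the SMILES: C20H16ClNO.
DoU = (2C + 2 + N − H − X)/2 = (2·20 + 2 + 1 − 16 − 1)/2 = 26/2 = 13.
(Structurally: 2 ring(s) + 11 π bond(s) = 13.)

13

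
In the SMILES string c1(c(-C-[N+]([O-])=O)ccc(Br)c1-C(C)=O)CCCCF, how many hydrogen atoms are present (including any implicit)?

Hydrogens are implicit in SMILES; fill each atom to its normal valence:
  5 × C: 2 H each → 10
  4 × C (aromatic): no H
  2 × C (aromatic): 1 H each → 2
  2 × O: no H
  1 × Br: no H
  1 × C: 3 H
  1 × C: no H
  1 × F: no H
  1 × N (charge +1): no H
  1 × O (charge -1): no H
  Total hydrogens = 15.

15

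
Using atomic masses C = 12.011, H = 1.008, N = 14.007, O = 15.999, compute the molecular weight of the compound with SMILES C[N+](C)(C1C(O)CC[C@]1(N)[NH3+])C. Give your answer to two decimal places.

Molecular formula: [C8H21N3O]2+.
M = 8×12.011 + 21×1.008 + 3×14.007 + 1×15.999 = 175.28 g/mol.

175.28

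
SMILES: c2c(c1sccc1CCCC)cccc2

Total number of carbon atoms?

The symbol for carbon appears 14 times in the SMILES. Lowercase c denotes aromatic carbon and counts toward C.

14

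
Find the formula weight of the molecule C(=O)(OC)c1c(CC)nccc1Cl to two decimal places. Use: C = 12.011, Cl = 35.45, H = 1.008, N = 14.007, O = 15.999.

Molecular formula: C9H10ClNO2.
M = 9×12.011 + 1×35.45 + 10×1.008 + 1×14.007 + 2×15.999 = 199.63 g/mol.

199.63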